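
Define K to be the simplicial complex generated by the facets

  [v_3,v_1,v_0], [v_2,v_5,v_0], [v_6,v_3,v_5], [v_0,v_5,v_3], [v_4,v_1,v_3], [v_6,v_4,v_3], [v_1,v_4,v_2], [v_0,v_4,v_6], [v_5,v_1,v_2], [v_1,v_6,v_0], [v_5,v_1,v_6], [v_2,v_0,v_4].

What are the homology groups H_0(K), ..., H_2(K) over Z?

Take the total order v_0 < v_1 < v_2 < v_3 < v_4 < v_5 < v_6 on the vertex set. Then K (dimension 2) consists of the simplices:

  0-simplices (7): [v_0], [v_1], [v_2], [v_3], [v_4], [v_5], [v_6]
  1-simplices (18): (18 of them)
  2-simplices (12): (12 of them)

Hence C_0 ≅ Z^7, C_1 ≅ Z^18, C_2 ≅ Z^12.

∂_1: C_1 → C_0 is given by ∂[p,q] = [q] − [p]. For instance
  ∂[v_1,v_3] = [v_3] − [v_1].
As a 7×18 matrix over Z this has rank 6, with invariant factors (1,1,1,1,1,1).

∂_2: C_2 → C_1 acts by ∂[p,q,r] = [q,r] − [p,r] + [p,q]. For instance
  ∂[v_1,v_2,v_4] = [v_2,v_4] − [v_1,v_4] + [v_1,v_2],
  ∂[v_0,v_1,v_3] = [v_1,v_3] − [v_0,v_3] + [v_0,v_1].
The 18×12 boundary matrix has rank 12 and Smith normal form diag(1,1,1,1,1,1,1,1,1,1,1,2).

From H_k ≅ ker(∂_k) / im(∂_{k+1}) we obtain:

  H_0: rank C_0 − rank ∂_1 = 7 − 6 = 1, and the invariant factors of ∂_1 are all 1, so H_0 = Z.
  H_1: rank ker ∂_1 − rank ∂_2 = (18 − 6) − 12 = 0, and ∂_2 has invariant factor 2 > 1, so H_1 = Z/2.
  H_2: rank ker ∂_2 − rank ∂_3 = (12 − 12) − 0 = 0, and there is no ∂_3, so H_2 = 0.

H_0 = Z,  H_1 = Z/2,  H_2 = 0.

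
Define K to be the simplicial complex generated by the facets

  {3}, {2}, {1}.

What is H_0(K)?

H_0 ≅ Z^3.

Take the total order 1 < 2 < 3 on the vertex set. Then K (dimension 0) consists of the simplices:

  0-simplices (3): [1], [2], [3]

Hence C_0 ≅ Z^3.

From H_k ≅ ker(∂_k) / im(∂_{k+1}) we obtain:

  H_0: rank C_0 − rank ∂_1 = 3 − 0 = 3, and there is no ∂_1, so H_0 = Z^3.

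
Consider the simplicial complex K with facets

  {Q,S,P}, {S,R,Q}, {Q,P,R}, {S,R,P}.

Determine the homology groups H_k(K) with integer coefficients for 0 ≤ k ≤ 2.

We work with the vertex ordering P < Q < R < S. The simplices of K, each written with vertices in increasing order, are:

  0-simplices (4): P, Q, R, S
  1-simplices (6): PQ, PR, PS, QR, QS, RS
  2-simplices (4): PQR, PQS, PRS, QRS

giving chain groups C_0 ≅ Z^4, C_1 ≅ Z^6, C_2 ≅ Z^4.

Boundary ∂_1: C_1 → C_0 maps an edge to its endpoints' difference, ∂[p,q] = q − p.
As a 4×6 matrix over Z this has rank 3, with invariant factors (1,1,1).

∂_2: C_2 → C_1 acts by ∂[p,q,r] = [q,r] − [p,r] + [p,q]. For instance
  ∂PQS = QS − PS + PQ,
  ∂QRS = RS − QS + QR.
As a 6×4 matrix over Z this has rank 3, with invariant factors (1,1,1).

Now H_k = ker ∂_k / im ∂_{k+1}, so:

  H_0: rank C_0 − rank ∂_1 = 4 − 3 = 1, and the invariant factors of ∂_1 are all 1, so H_0 ≅ Z.
  H_1: rank ker ∂_1 − rank ∂_2 = (6 − 3) − 3 = 0, and the invariant factors of ∂_2 are all 1, so H_1 ≅ 0.
  H_2: rank ker ∂_2 − rank ∂_3 = (4 − 3) − 0 = 1, and there is no ∂_3, so H_2 ≅ Z.

As a check, the Euler characteristic is 4 − 6 + 4 = 2, which agrees with 1 − 0 + 1 = 2.

H_0 ≅ Z,  H_1 = 0,  H_2 ≅ Z.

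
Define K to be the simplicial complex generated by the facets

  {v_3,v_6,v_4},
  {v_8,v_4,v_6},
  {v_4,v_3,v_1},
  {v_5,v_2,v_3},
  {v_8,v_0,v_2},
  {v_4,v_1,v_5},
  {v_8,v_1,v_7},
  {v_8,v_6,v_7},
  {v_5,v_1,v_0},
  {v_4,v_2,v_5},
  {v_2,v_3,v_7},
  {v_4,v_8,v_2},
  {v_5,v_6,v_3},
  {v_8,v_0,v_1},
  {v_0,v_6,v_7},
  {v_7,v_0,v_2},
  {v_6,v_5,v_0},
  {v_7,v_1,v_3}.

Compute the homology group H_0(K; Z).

Fix the vertex order v_0 < v_1 < v_2 < v_3 < v_4 < v_5 < v_6 < v_7 < v_8 and write every simplex with vertices in increasing order. Then dim K = 2 and the simplices of K are:

  0-simplices (9): [v_0], [v_1], [v_2], [v_3], [v_4], [v_5], [v_6], [v_7], [v_8]
  1-simplices (27): (27 of them)
  2-simplices (18): (18 of them)

giving chain groups C_0 ≅ Z^9, C_1 ≅ Z^27, C_2 ≅ Z^18.

The boundary map ∂_1: C_1 → C_0 is given by ∂[p,q] = [q] − [p]. For instance
  ∂[v_0,v_8] = [v_8] − [v_0].
This gives a 9×27 integer matrix of rank 8; reducing to Smith normal form yields diagonal entries (1,1,1,1,1,1,1,1).

Boundary ∂_2: C_2 → C_1 maps a triangle to the signed sum of its edges. For instance
  ∂[v_2,v_3,v_7] = [v_3,v_7] − [v_2,v_7] + [v_2,v_3],
  ∂[v_3,v_4,v_6] = [v_4,v_6] − [v_3,v_6] + [v_3,v_4].
The 27×18 boundary matrix has rank 18 and Smith normal form diag(1,1,1,1,1,1,1,1,1,1,1,1,1,1,1,1,1,2).

Computing H_k = (kernel of ∂_k) / (image of ∂_{k+1}):

  H_0: rank C_0 − rank ∂_1 = 9 − 8 = 1, and the invariant factors of ∂_1 are all 1, so H_0 = Z.

(K is a triangulation of the Klein bottle.)

H_0 = Z.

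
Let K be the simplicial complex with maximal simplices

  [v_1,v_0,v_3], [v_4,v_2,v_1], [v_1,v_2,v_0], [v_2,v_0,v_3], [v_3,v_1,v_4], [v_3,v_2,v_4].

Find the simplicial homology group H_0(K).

H_0 ≅ Z.

Take the total order v_0 < v_1 < v_2 < v_3 < v_4 on the vertex set. Then K (dimension 2) consists of the simplices:

  0-simplices (5): [v_0], [v_1], [v_2], [v_3], [v_4]
  1-simplices (9): [v_0,v_1], [v_0,v_2], [v_0,v_3], [v_1,v_2], [v_1,v_3], [v_1,v_4], [v_2,v_3], [v_2,v_4], [v_3,v_4]
  2-simplices (6): [v_0,v_1,v_2], [v_0,v_1,v_3], [v_0,v_2,v_3], [v_1,v_2,v_4], [v_1,v_3,v_4], [v_2,v_3,v_4]

Hence C_0 ≅ Z^5, C_1 ≅ Z^9, C_2 ≅ Z^6.

The boundary map ∂_1: C_1 → C_0 sends each edge [p,q] (with p < q) to q − p. For instance
  ∂[v_0,v_1] = [v_1] − [v_0].
This gives a 5×9 integer matrix of rank 4; reducing to Smith normal form yields diagonal entries (1,1,1,1).

Boundary ∂_2: C_2 → C_1 maps a triangle to the signed sum of its edges. For instance
  ∂[v_0,v_2,v_3] = [v_2,v_3] − [v_0,v_3] + [v_0,v_2],
  ∂[v_1,v_3,v_4] = [v_3,v_4] − [v_1,v_4] + [v_1,v_3].
The 9×6 boundary matrix has rank 5 and Smith normal form diag(1,1,1,1,1).

From H_k ≅ ker(∂_k) / im(∂_{k+1}) we obtain:

  H_0: rank C_0 − rank ∂_1 = 5 − 4 = 1, and the invariant factors of ∂_1 are all 1, so H_0 ≅ Z.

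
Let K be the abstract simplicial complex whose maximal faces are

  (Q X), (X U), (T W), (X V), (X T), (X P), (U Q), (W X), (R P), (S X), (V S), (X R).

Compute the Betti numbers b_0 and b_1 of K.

b_0 = 1, b_1 = 4.

Take the total order P < Q < R < S < T < U < V < W < X on the vertex set. Then K (dimension 1) consists of the simplices:

  0-simplices (9): P, Q, R, S, T, U, V, W, X
  1-simplices (12): PR, PX, QU, QX, RX, SV, SX, TW, TX, UX, VX, WX

so the chain groups are C_0 ≅ Z^9, C_1 ≅ Z^12.

∂_1: C_1 → C_0 sends each edge [p,q] (with p < q) to q − p. For instance
  ∂PR = R − P.
The 9×12 boundary matrix has rank 8 and Smith normal form diag(1,1,1,1,1,1,1,1).

From H_k ≅ ker(∂_k) / im(∂_{k+1}) we obtain:

  H_0: rank C_0 − rank ∂_1 = 9 − 8 = 1, and the invariant factors of ∂_1 are all 1, so H_0 = Z.
  H_1: rank ker ∂_1 − rank ∂_2 = (12 − 8) − 0 = 4, and there is no ∂_2, so H_1 = Z^4.

As a check, the Euler characteristic is 9 − 12 = -3, which agrees with 1 − 4 = -3.

Hence the Betti numbers are b_0 = 1, b_1 = 4.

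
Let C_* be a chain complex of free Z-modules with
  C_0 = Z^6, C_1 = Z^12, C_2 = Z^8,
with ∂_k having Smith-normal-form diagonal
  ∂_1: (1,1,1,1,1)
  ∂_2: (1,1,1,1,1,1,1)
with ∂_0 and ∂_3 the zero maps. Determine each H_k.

H_0 = Z,  H_1 = 0,  H_2 = Z.

H_0: b_0 = 6 − 0 − 5 = 1; torsion from ∂_1 factors > 1: none. So H_0 = Z.
H_1: b_1 = 12 − 5 − 7 = 0; torsion from ∂_2 factors > 1: none. So H_1 = 0.
H_2: b_2 = 8 − 7 − 0 = 1; torsion from ∂_3 factors > 1: none. So H_2 = Z.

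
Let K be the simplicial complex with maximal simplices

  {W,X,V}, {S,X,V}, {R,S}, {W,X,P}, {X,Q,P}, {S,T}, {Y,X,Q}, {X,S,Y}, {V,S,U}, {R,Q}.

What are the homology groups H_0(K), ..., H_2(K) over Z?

H_0 ≅ Z,  H_1 ≅ Z,  H_2 = 0.

Take the total order P < Q < R < S < T < U < V < W < X < Y on the vertex set. Then K (dimension 2) consists of the simplices:

  0-simplices (10): P, Q, R, S, T, U, V, W, X, Y
  1-simplices (17): PQ, PW, PX, QR, QX, QY, RS, ST, SU, SV, SX, SY, UV, VW, VX, WX, XY
  2-simplices (7): PQX, PWX, QXY, SUV, SVX, SXY, VWX

so the chain groups are C_0 ≅ Z^10, C_1 ≅ Z^17, C_2 ≅ Z^7.

Boundary ∂_1: C_1 → C_0 maps an edge to its endpoints' difference, ∂[p,q] = q − p. For instance
  ∂PW = W − P.
This gives a 10×17 integer matrix of rank 9; reducing to Smith normal form yields diagonal entries (1,1,1,1,1,1,1,1,1).

The boundary map ∂_2: C_2 → C_1 maps a triangle to the signed sum of its edges. For instance
  ∂SXY = XY − SY + SX,
  ∂SVX = VX − SX + SV.
The resulting 17×7 matrix has rank 7, and its Smith normal form has invariant factors (1,1,1,1,1,1,1).

Reading off H_k = ker ∂_k / im ∂_{k+1}:

  H_0: rank C_0 − rank ∂_1 = 10 − 9 = 1, and the invariant factors of ∂_1 are all 1, so H_0 ≅ Z.
  H_1: rank ker ∂_1 − rank ∂_2 = (17 − 9) − 7 = 1, and the invariant factors of ∂_2 are all 1, so H_1 ≅ Z.
  H_2: rank ker ∂_2 − rank ∂_3 = (7 − 7) − 0 = 0, and there is no ∂_3, so H_2 ≅ 0.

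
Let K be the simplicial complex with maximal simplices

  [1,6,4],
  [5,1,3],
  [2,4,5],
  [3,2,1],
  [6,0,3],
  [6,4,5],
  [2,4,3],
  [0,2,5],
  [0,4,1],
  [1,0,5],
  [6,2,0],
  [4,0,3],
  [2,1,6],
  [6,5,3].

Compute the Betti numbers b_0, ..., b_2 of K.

b_0 = 1, b_1 = 2, b_2 = 1.

Take the total order 0 < 1 < 2 < 3 < 4 < 5 < 6 on the vertex set. Then K (dimension 2) consists of the simplices:

  0-simplices (7): [0], [1], [2], [3], [4], [5], [6]
  1-simplices (21): [0,1], [0,2], [0,3], [0,4], [0,5], [0,6], [1,2], [1,3], [1,4], [1,5], [1,6], [2,3], [2,4], [2,5], [2,6], [3,4], [3,5], [3,6], [4,5], [4,6], [5,6]
  2-simplices (14): [0,1,4], [0,1,5], [0,2,5], [0,2,6], [0,3,4], [0,3,6], [1,2,3], [1,2,6], [1,3,5], [1,4,6], [2,3,4], [2,4,5], [3,5,6], [4,5,6]

so the chain groups are C_0 ≅ Z^7, C_1 ≅ Z^21, C_2 ≅ Z^14.

∂_1: C_1 → C_0 is given by ∂[p,q] = [q] − [p]. For instance
  ∂[2,6] = [6] − [2].
The resulting 7×21 matrix has rank 6, and its Smith normal form has invariant factors (1,1,1,1,1,1).

The boundary map ∂_2: C_2 → C_1 acts by ∂[p,q,r] = [q,r] − [p,r] + [p,q]. For instance
  ∂[0,3,6] = [3,6] − [0,6] + [0,3],
  ∂[0,1,5] = [1,5] − [0,5] + [0,1].
This gives a 21×14 integer matrix of rank 13; reducing to Smith normal form yields diagonal entries (1,1,1,1,1,1,1,1,1,1,1,1,1).

Now H_k = ker ∂_k / im ∂_{k+1}, so:

  H_0: rank C_0 − rank ∂_1 = 7 − 6 = 1, and the invariant factors of ∂_1 are all 1, so H_0 ≅ Z.
  H_1: rank ker ∂_1 − rank ∂_2 = (21 − 6) − 13 = 2, and the invariant factors of ∂_2 are all 1, so H_1 ≅ Z^2.
  H_2: rank ker ∂_2 − rank ∂_3 = (14 − 13) − 0 = 1, and there is no ∂_3, so H_2 ≅ Z.

As a check, the Euler characteristic is 7 − 21 + 14 = 0, which agrees with 1 − 2 + 1 = 0.

Hence the Betti numbers are b_0 = 1, b_1 = 2, b_2 = 1.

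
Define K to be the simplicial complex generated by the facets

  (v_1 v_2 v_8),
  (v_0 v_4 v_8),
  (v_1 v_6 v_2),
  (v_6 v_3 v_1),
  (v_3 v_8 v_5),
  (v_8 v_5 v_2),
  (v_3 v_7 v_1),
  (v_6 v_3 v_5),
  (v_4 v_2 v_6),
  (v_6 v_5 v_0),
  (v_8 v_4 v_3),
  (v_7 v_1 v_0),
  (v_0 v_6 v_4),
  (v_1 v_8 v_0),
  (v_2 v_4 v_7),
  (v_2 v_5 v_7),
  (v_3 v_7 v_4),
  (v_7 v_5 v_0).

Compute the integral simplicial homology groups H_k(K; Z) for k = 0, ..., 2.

H_0 ≅ Z,  H_1 ≅ Z^2,  H_2 ≅ Z.

Order the vertices as v_0 < v_1 < v_2 < v_3 < v_4 < v_5 < v_6 < v_7 < v_8. Listing each simplex with vertices in this order, K has dimension 2 with simplices:

  0-simplices (9): [v_0], [v_1], [v_2], [v_3], [v_4], [v_5], [v_6], [v_7], [v_8]
  1-simplices (27): (27 of them)
  2-simplices (18): (18 of them)

Hence C_0 ≅ Z^9, C_1 ≅ Z^27, C_2 ≅ Z^18.

∂_1: C_1 → C_0 maps an edge to its endpoints' difference, ∂[p,q] = q − p. For instance
  ∂[v_0,v_4] = [v_4] − [v_0].
This gives a 9×27 integer matrix of rank 8; reducing to Smith normal form yields diagonal entries (1,1,1,1,1,1,1,1).

The boundary map ∂_2: C_2 → C_1 acts by ∂[p,q,r] = [q,r] − [p,r] + [p,q]. For instance
  ∂[v_2,v_4,v_6] = [v_4,v_6] − [v_2,v_6] + [v_2,v_4],
  ∂[v_1,v_2,v_8] = [v_2,v_8] − [v_1,v_8] + [v_1,v_2].
The resulting 27×18 matrix has rank 17, and its Smith normal form has invariant factors (1,1,1,1,1,1,1,1,1,1,1,1,1,1,1,1,1).

From H_k ≅ ker(∂_k) / im(∂_{k+1}) we obtain:

  H_0: rank C_0 − rank ∂_1 = 9 − 8 = 1, and the invariant factors of ∂_1 are all 1, so H_0 = Z.
  H_1: rank ker ∂_1 − rank ∂_2 = (27 − 8) − 17 = 2, and the invariant factors of ∂_2 are all 1, so H_1 = Z^2.
  H_2: rank ker ∂_2 − rank ∂_3 = (18 − 17) − 0 = 1, and there is no ∂_3, so H_2 = Z.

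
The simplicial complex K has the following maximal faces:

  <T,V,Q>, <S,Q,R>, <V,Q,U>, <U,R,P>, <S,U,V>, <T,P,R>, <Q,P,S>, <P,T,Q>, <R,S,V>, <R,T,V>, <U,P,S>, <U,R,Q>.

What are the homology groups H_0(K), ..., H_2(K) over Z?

We work with the vertex ordering P < Q < R < S < T < U < V. The simplices of K, each written with vertices in increasing order, are:

  0-simplices (7): P, Q, R, S, T, U, V
  1-simplices (18): PQ, PR, PS, PT, PU, QR, QS, QT, QU, QV, RS, RT, RU, RV, SU, SV, TV, UV
  2-simplices (12): PQS, PQT, PRT, PRU, PSU, QRS, QRU, QTV, QUV, RSV, RTV, SUV

so the chain groups are C_0 ≅ Z^7, C_1 ≅ Z^18, C_2 ≅ Z^12.

The boundary map ∂_1: C_1 → C_0 maps an edge to its endpoints' difference, ∂[p,q] = q − p. For instance
  ∂PS = S − P.
As a 7×18 matrix over Z this has rank 6, with invariant factors (1,1,1,1,1,1).

The boundary map ∂_2: C_2 → C_1 acts by ∂[p,q,r] = [q,r] − [p,r] + [p,q]. For instance
  ∂PSU = SU − PU + PS,
  ∂QRU = RU − QU + QR.
This gives a 18×12 integer matrix of rank 12; reducing to Smith normal form yields diagonal entries (1,1,1,1,1,1,1,1,1,1,1,2).

Computing H_k = (kernel of ∂_k) / (image of ∂_{k+1}):

  H_0: rank C_0 − rank ∂_1 = 7 − 6 = 1, and the invariant factors of ∂_1 are all 1, so H_0 ≅ Z.
  H_1: rank ker ∂_1 − rank ∂_2 = (18 − 6) − 12 = 0, and ∂_2 has invariant factor 2 > 1, so H_1 ≅ Z/2.
  H_2: rank ker ∂_2 − rank ∂_3 = (12 − 12) − 0 = 0, and there is no ∂_3, so H_2 ≅ 0.

As a check, the Euler characteristic is 7 − 18 + 12 = 1, which agrees with 1 − 0 + 0 = 1.

H_0 = Z,  H_1 = Z/2,  H_2 = 0.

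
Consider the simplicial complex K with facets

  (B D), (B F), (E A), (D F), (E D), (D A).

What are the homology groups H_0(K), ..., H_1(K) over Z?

H_0 = Z,  H_1 = Z^2.

Take the total order A < B < D < E < F on the vertex set. Then K (dimension 1) consists of the simplices:

  0-simplices (5): A, B, D, E, F
  1-simplices (6): AD, AE, BD, BF, DE, DF

so the chain groups are C_0 ≅ Z^5, C_1 ≅ Z^6.

Boundary ∂_1: C_1 → C_0 is given by ∂[p,q] = [q] − [p]. For instance
  ∂BF = F − B.
The 5×6 boundary matrix has rank 4 and Smith normal form diag(1,1,1,1).

Computing H_k = (kernel of ∂_k) / (image of ∂_{k+1}):

  H_0: rank C_0 − rank ∂_1 = 5 − 4 = 1, and the invariant factors of ∂_1 are all 1, so H_0 = Z.
  H_1: rank ker ∂_1 − rank ∂_2 = (6 − 4) − 0 = 2, and there is no ∂_2, so H_1 = Z^2.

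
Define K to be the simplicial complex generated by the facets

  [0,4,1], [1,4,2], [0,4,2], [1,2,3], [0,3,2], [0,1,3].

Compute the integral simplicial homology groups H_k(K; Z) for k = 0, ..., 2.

Fix the vertex order 0 < 1 < 2 < 3 < 4 and write every simplex with vertices in increasing order. Then dim K = 2 and the simplices of K are:

  0-simplices (5): [0], [1], [2], [3], [4]
  1-simplices (9): [0,1], [0,2], [0,3], [0,4], [1,2], [1,3], [1,4], [2,3], [2,4]
  2-simplices (6): [0,1,3], [0,1,4], [0,2,3], [0,2,4], [1,2,3], [1,2,4]

Hence C_0 ≅ Z^5, C_1 ≅ Z^9, C_2 ≅ Z^6.

∂_1: C_1 → C_0 maps an edge to its endpoints' difference, ∂[p,q] = q − p. For instance
  ∂[2,3] = [3] − [2].
This gives a 5×9 integer matrix of rank 4; reducing to Smith normal form yields diagonal entries (1,1,1,1).

∂_2: C_2 → C_1 acts by ∂[p,q,r] = [q,r] − [p,r] + [p,q]. For instance
  ∂[1,2,4] = [2,4] − [1,4] + [1,2],
  ∂[0,1,3] = [1,3] − [0,3] + [0,1].
This gives a 9×6 integer matrix of rank 5; reducing to Smith normal form yields diagonal entries (1,1,1,1,1).

Reading off H_k = ker ∂_k / im ∂_{k+1}:

  H_0: rank C_0 − rank ∂_1 = 5 − 4 = 1, and the invariant factors of ∂_1 are all 1, so H_0 ≅ Z.
  H_1: rank ker ∂_1 − rank ∂_2 = (9 − 4) − 5 = 0, and the invariant factors of ∂_2 are all 1, so H_1 ≅ 0.
  H_2: rank ker ∂_2 − rank ∂_3 = (6 − 5) − 0 = 1, and there is no ∂_3, so H_2 ≅ Z.

(K is a triangulation of the 2-sphere S^2.)

H_0 ≅ Z,  H_1 = 0,  H_2 ≅ Z.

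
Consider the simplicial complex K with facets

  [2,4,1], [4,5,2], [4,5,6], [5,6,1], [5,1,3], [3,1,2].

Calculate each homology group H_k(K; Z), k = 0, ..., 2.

H_0 ≅ Z,  H_1 ≅ Z,  H_2 = 0.

K has 6 vertices, 12 edges, 6 triangles.
rank ∂_0 = 0, rank ∂_1 = 5 ⇒ b_0 = 6 − 0 − 5 = 1; all invariant factors of ∂_1 are 1 so no torsion. So H_0 ≅ Z.
rank ∂_1 = 5, rank ∂_2 = 6 ⇒ b_1 = 12 − 5 − 6 = 1; all invariant factors of ∂_2 are 1 so no torsion. So H_1 ≅ Z.
rank ∂_2 = 6, rank ∂_3 = 0 ⇒ b_2 = 6 − 6 − 0 = 0. So H_2 ≅ 0.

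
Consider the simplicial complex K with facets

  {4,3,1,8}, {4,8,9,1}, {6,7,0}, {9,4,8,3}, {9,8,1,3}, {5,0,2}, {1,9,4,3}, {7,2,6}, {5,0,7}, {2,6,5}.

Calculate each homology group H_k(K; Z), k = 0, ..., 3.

H_0 = Z^2,  H_1 = Z,  H_2 = 0,  H_3 = Z.

Take the total order 0 < 1 < 2 < 3 < 4 < 5 < 6 < 7 < 8 < 9 on the vertex set. Then K (dimension 3) consists of the simplices:

  0-simplices (10): [0], [1], [2], [3], [4], [5], [6], [7], [8], [9]
  1-simplices (20): [0,2], [0,5], [0,6], [0,7], [1,3], [1,4], [1,8], [1,9], [2,5], [2,6], [2,7], [3,4], [3,8], [3,9], [4,8], [4,9], [5,6], [5,7], [6,7], [8,9]
  2-simplices (15): [0,2,5], [0,5,7], [0,6,7], [1,3,4], [1,3,8], [1,3,9], [1,4,8], [1,4,9], [1,8,9], [2,5,6], [2,6,7], [3,4,8], [3,4,9], [3,8,9], [4,8,9]
  3-simplices (5): [1,3,4,8], [1,3,4,9], [1,3,8,9], [1,4,8,9], [3,4,8,9]

Hence C_0 ≅ Z^10, C_1 ≅ Z^20, C_2 ≅ Z^15, C_3 ≅ Z^5.

The boundary map ∂_1: C_1 → C_0 sends each edge [p,q] (with p < q) to q − p. For instance
  ∂[3,4] = [4] − [3].
The 10×20 boundary matrix has rank 8 and Smith normal form diag(1,1,1,1,1,1,1,1).

The boundary map ∂_2: C_2 → C_1 maps a triangle to the signed sum of its edges. For instance
  ∂[1,3,8] = [3,8] − [1,8] + [1,3],
  ∂[2,5,6] = [5,6] − [2,6] + [2,5].
The 20×15 boundary matrix has rank 11 and Smith normal form diag(1,1,1,1,1,1,1,1,1,1,1).

The boundary map ∂_3: C_3 → C_2 sends each 3-simplex σ to the alternating sum Σ_i (−1)^i (σ with its i-th vertex removed). For instance
  ∂[1,3,8,9] = [3,8,9] − [1,8,9] + [1,3,9] − [1,3,8],
  ∂[1,3,4,9] = [3,4,9] − [1,4,9] + [1,3,9] − [1,3,4].
The 15×5 boundary matrix has rank 4 and Smith normal form diag(1,1,1,1).

Computing H_k = (kernel of ∂_k) / (image of ∂_{k+1}):

  H_0: rank C_0 − rank ∂_1 = 10 − 8 = 2, and the invariant factors of ∂_1 are all 1, so H_0 ≅ Z^2.
  H_1: rank ker ∂_1 − rank ∂_2 = (20 − 8) − 11 = 1, and the invariant factors of ∂_2 are all 1, so H_1 ≅ Z.
  H_2: rank ker ∂_2 − rank ∂_3 = (15 − 11) − 4 = 0, and the invariant factors of ∂_3 are all 1, so H_2 ≅ 0.
  H_3: rank ker ∂_3 − rank ∂_4 = (5 − 4) − 0 = 1, and there is no ∂_4, so H_3 ≅ Z.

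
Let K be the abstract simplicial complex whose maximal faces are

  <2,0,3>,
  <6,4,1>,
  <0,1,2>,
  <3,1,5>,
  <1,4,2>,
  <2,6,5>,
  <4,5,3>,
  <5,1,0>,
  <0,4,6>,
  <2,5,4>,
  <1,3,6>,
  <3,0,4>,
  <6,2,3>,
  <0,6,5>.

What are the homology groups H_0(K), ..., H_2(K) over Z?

H_0 = Z,  H_1 = Z^2,  H_2 = Z.

K has 7 vertices, 21 edges, 14 triangles.
rank ∂_0 = 0, rank ∂_1 = 6 ⇒ b_0 = 7 − 0 − 6 = 1; all invariant factors of ∂_1 are 1 so no torsion. So H_0 = Z.
rank ∂_1 = 6, rank ∂_2 = 13 ⇒ b_1 = 21 − 6 − 13 = 2; all invariant factors of ∂_2 are 1 so no torsion. So H_1 = Z^2.
rank ∂_2 = 13, rank ∂_3 = 0 ⇒ b_2 = 14 − 13 − 0 = 1. So H_2 = Z.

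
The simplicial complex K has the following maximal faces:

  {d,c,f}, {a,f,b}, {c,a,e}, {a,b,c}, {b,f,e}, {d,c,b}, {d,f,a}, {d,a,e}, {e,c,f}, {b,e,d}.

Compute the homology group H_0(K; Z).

H_0 = Z.

Order the vertices as a < b < c < d < e < f. Listing each simplex with vertices in this order, K has dimension 2 with simplices:

  0-simplices (6): a, b, c, d, e, f
  1-simplices (15): ab, ac, ad, ae, af, bc, bd, be, bf, cd, ce, cf, de, df, ef
  2-simplices (10): abc, abf, ace, ade, adf, bcd, bde, bef, cdf, cef

so the chain groups are C_0 ≅ Z^6, C_1 ≅ Z^15, C_2 ≅ Z^10.

The boundary map ∂_1: C_1 → C_0 sends each edge [p,q] (with p < q) to q − p. For instance
  ∂ce = e − c.
As a 6×15 matrix over Z this has rank 5, with invariant factors (1,1,1,1,1).

Boundary ∂_2: C_2 → C_1 acts by ∂[p,q,r] = [q,r] − [p,r] + [p,q]. For instance
  ∂adf = df − af + ad,
  ∂cef = ef − cf + ce.
As a 15×10 matrix over Z this has rank 10, with invariant factors (1,1,1,1,1,1,1,1,1,2).

Computing H_k = (kernel of ∂_k) / (image of ∂_{k+1}):

  H_0: rank C_0 − rank ∂_1 = 6 − 5 = 1, and the invariant factors of ∂_1 are all 1, so H_0 ≅ Z.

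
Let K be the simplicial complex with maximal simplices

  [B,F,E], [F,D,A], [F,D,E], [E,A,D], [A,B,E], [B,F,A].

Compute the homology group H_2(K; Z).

H_2 = Z.

Take the total order A < B < D < E < F on the vertex set. Then K (dimension 2) consists of the simplices:

  0-simplices (5): A, B, D, E, F
  1-simplices (9): AB, AD, AE, AF, BE, BF, DE, DF, EF
  2-simplices (6): ABE, ABF, ADE, ADF, BEF, DEF

giving chain groups C_0 ≅ Z^5, C_1 ≅ Z^9, C_2 ≅ Z^6.

The boundary map ∂_1: C_1 → C_0 sends each edge [p,q] (with p < q) to q − p.
As a 5×9 matrix over Z this has rank 4, with invariant factors (1,1,1,1).

∂_2: C_2 → C_1 acts by ∂[p,q,r] = [q,r] − [p,r] + [p,q]. For instance
  ∂ABE = BE − AE + AB,
  ∂BEF = EF − BF + BE.
The 9×6 boundary matrix has rank 5 and Smith normal form diag(1,1,1,1,1).

Computing H_k = (kernel of ∂_k) / (image of ∂_{k+1}):

  H_2: rank ker ∂_2 − rank ∂_3 = (6 − 5) − 0 = 1, and there is no ∂_3, so H_2 ≅ Z.

(K is a triangulation of the 2-sphere S^2.)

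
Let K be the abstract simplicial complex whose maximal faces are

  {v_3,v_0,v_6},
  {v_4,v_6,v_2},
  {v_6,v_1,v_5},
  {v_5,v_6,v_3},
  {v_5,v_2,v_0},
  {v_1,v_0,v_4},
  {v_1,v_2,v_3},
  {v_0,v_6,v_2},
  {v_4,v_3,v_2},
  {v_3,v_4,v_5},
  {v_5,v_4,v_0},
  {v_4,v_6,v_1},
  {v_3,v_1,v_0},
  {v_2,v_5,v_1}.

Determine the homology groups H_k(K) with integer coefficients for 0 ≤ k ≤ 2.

Order the vertices as v_0 < v_1 < v_2 < v_3 < v_4 < v_5 < v_6. Listing each simplex with vertices in this order, K has dimension 2 with simplices:

  0-simplices (7): [v_0], [v_1], [v_2], [v_3], [v_4], [v_5], [v_6]
  1-simplices (21): (21 of them)
  2-simplices (14): (14 of them)

Hence C_0 ≅ Z^7, C_1 ≅ Z^21, C_2 ≅ Z^14.

∂_1: C_1 → C_0 maps an edge to its endpoints' difference, ∂[p,q] = q − p. For instance
  ∂[v_1,v_6] = [v_6] − [v_1].
The 7×21 boundary matrix has rank 6 and Smith normal form diag(1,1,1,1,1,1).

Boundary ∂_2: C_2 → C_1 maps a triangle to the signed sum of its edges. For instance
  ∂[v_1,v_2,v_3] = [v_2,v_3] − [v_1,v_3] + [v_1,v_2],
  ∂[v_0,v_2,v_6] = [v_2,v_6] − [v_0,v_6] + [v_0,v_2].
As a 21×14 matrix over Z this has rank 13, with invariant factors (1,1,1,1,1,1,1,1,1,1,1,1,1).

Computing H_k = (kernel of ∂_k) / (image of ∂_{k+1}):

  H_0: rank C_0 − rank ∂_1 = 7 − 6 = 1, and the invariant factors of ∂_1 are all 1, so H_0 = Z.
  H_1: rank ker ∂_1 − rank ∂_2 = (21 − 6) − 13 = 2, and the invariant factors of ∂_2 are all 1, so H_1 = Z^2.
  H_2: rank ker ∂_2 − rank ∂_3 = (14 − 13) − 0 = 1, and there is no ∂_3, so H_2 = Z.

H_0 ≅ Z,  H_1 ≅ Z^2,  H_2 ≅ Z.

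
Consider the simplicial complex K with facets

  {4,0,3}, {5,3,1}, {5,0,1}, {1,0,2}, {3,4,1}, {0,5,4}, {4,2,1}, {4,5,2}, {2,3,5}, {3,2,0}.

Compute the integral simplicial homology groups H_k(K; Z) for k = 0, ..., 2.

H_0 = Z,  H_1 = Z/2,  H_2 = 0.

We work with the vertex ordering 0 < 1 < 2 < 3 < 4 < 5. The simplices of K, each written with vertices in increasing order, are:

  0-simplices (6): [0], [1], [2], [3], [4], [5]
  1-simplices (15): [0,1], [0,2], [0,3], [0,4], [0,5], [1,2], [1,3], [1,4], [1,5], [2,3], [2,4], [2,5], [3,4], [3,5], [4,5]
  2-simplices (10): [0,1,2], [0,1,5], [0,2,3], [0,3,4], [0,4,5], [1,2,4], [1,3,4], [1,3,5], [2,3,5], [2,4,5]

so the chain groups are C_0 ≅ Z^6, C_1 ≅ Z^15, C_2 ≅ Z^10.

∂_1: C_1 → C_0 maps an edge to its endpoints' difference, ∂[p,q] = q − p. For instance
  ∂[0,3] = [3] − [0].
As a 6×15 matrix over Z this has rank 5, with invariant factors (1,1,1,1,1).

∂_2: C_2 → C_1 sends each 2-simplex [p,q,r] to [q,r] − [p,r] + [p,q]. For instance
  ∂[2,3,5] = [3,5] − [2,5] + [2,3],
  ∂[2,4,5] = [4,5] − [2,5] + [2,4].
The resulting 15×10 matrix has rank 10, and its Smith normal form has invariant factors (1,1,1,1,1,1,1,1,1,2).

Reading off H_k = ker ∂_k / im ∂_{k+1}:

  H_0: rank C_0 − rank ∂_1 = 6 − 5 = 1, and the invariant factors of ∂_1 are all 1, so H_0 ≅ Z.
  H_1: rank ker ∂_1 − rank ∂_2 = (15 − 5) − 10 = 0, and ∂_2 has invariant factor 2 > 1, so H_1 ≅ Z/2.
  H_2: rank ker ∂_2 − rank ∂_3 = (10 − 10) − 0 = 0, and there is no ∂_3, so H_2 ≅ 0.

(K is a triangulation of the real projective plane RP^2.)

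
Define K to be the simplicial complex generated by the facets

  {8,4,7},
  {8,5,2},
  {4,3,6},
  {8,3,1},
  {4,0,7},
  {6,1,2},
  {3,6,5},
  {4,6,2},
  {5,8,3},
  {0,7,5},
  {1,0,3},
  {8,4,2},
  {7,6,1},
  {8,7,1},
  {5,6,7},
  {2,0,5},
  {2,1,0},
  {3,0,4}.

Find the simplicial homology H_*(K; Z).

H_0 ≅ Z,  H_1 ≅ Z^2,  H_2 ≅ Z.

Fix the vertex order 0 < 1 < 2 < 3 < 4 < 5 < 6 < 7 < 8 and write every simplex with vertices in increasing order. Then dim K = 2 and the simplices of K are:

  0-simplices (9): [0], [1], [2], [3], [4], [5], [6], [7], [8]
  1-simplices (27): (27 of them)
  2-simplices (18): [0,1,2], [0,1,3], [0,2,5], [0,3,4], [0,4,7], [0,5,7], [1,2,6], [1,3,8], [1,6,7], [1,7,8], [2,4,6], [2,4,8], [2,5,8], [3,4,6], [3,5,6], [3,5,8], [4,7,8], [5,6,7]

so the chain groups are C_0 ≅ Z^9, C_1 ≅ Z^27, C_2 ≅ Z^18.

Boundary ∂_1: C_1 → C_0 is given by ∂[p,q] = [q] − [p].
As a 9×27 matrix over Z this has rank 8, with invariant factors (1,1,1,1,1,1,1,1).

Boundary ∂_2: C_2 → C_1 acts by ∂[p,q,r] = [q,r] − [p,r] + [p,q]. For instance
  ∂[0,3,4] = [3,4] − [0,4] + [0,3],
  ∂[0,2,5] = [2,5] − [0,5] + [0,2].
The 27×18 boundary matrix has rank 17 and Smith normal form diag(1,1,1,1,1,1,1,1,1,1,1,1,1,1,1,1,1).

Computing H_k = (kernel of ∂_k) / (image of ∂_{k+1}):

  H_0: rank C_0 − rank ∂_1 = 9 − 8 = 1, and the invariant factors of ∂_1 are all 1, so H_0 ≅ Z.
  H_1: rank ker ∂_1 − rank ∂_2 = (27 − 8) − 17 = 2, and the invariant factors of ∂_2 are all 1, so H_1 ≅ Z^2.
  H_2: rank ker ∂_2 − rank ∂_3 = (18 − 17) − 0 = 1, and there is no ∂_3, so H_2 ≅ Z.

As a check, the Euler characteristic is 9 − 27 + 18 = 0, which agrees with 1 − 2 + 1 = 0.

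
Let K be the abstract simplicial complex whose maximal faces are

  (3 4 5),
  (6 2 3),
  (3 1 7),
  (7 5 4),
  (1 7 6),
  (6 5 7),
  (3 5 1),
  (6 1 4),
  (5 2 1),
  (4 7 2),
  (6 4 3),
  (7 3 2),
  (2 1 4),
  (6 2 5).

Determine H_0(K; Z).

Fix the vertex order 1 < 2 < 3 < 4 < 5 < 6 < 7 and write every simplex with vertices in increasing order. Then dim K = 2 and the simplices of K are:

  0-simplices (7): [1], [2], [3], [4], [5], [6], [7]
  1-simplices (21): [1,2], [1,3], [1,4], [1,5], [1,6], [1,7], [2,3], [2,4], [2,5], [2,6], [2,7], [3,4], [3,5], [3,6], [3,7], [4,5], [4,6], [4,7], [5,6], [5,7], [6,7]
  2-simplices (14): [1,2,4], [1,2,5], [1,3,5], [1,3,7], [1,4,6], [1,6,7], [2,3,6], [2,3,7], [2,4,7], [2,5,6], [3,4,5], [3,4,6], [4,5,7], [5,6,7]

giving chain groups C_0 ≅ Z^7, C_1 ≅ Z^21, C_2 ≅ Z^14.

The boundary map ∂_1: C_1 → C_0 maps an edge to its endpoints' difference, ∂[p,q] = q − p.
This gives a 7×21 integer matrix of rank 6; reducing to Smith normal form yields diagonal entries (1,1,1,1,1,1).

The boundary map ∂_2: C_2 → C_1 acts by ∂[p,q,r] = [q,r] − [p,r] + [p,q]. For instance
  ∂[3,4,5] = [4,5] − [3,5] + [3,4],
  ∂[2,3,6] = [3,6] − [2,6] + [2,3].
As a 21×14 matrix over Z this has rank 13, with invariant factors (1,1,1,1,1,1,1,1,1,1,1,1,1).

Computing H_k = (kernel of ∂_k) / (image of ∂_{k+1}):

  H_0: rank C_0 − rank ∂_1 = 7 − 6 = 1, and the invariant factors of ∂_1 are all 1, so H_0 = Z.

H_0 ≅ Z.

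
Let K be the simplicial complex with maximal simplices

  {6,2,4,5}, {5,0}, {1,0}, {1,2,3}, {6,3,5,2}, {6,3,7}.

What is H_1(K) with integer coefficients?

We work with the vertex ordering 0 < 1 < 2 < 3 < 4 < 5 < 6 < 7. The simplices of K, each written with vertices in increasing order, are:

  0-simplices (8): [0], [1], [2], [3], [4], [5], [6], [7]
  1-simplices (15): [0,1], [0,5], [1,2], [1,3], [2,3], [2,4], [2,5], [2,6], [3,5], [3,6], [3,7], [4,5], [4,6], [5,6], [6,7]
  2-simplices (9): [1,2,3], [2,3,5], [2,3,6], [2,4,5], [2,4,6], [2,5,6], [3,5,6], [3,6,7], [4,5,6]
  3-simplices (2): [2,3,5,6], [2,4,5,6]

so the chain groups are C_0 ≅ Z^8, C_1 ≅ Z^15, C_2 ≅ Z^9, C_3 ≅ Z^2.

The boundary map ∂_1: C_1 → C_0 maps an edge to its endpoints' difference, ∂[p,q] = q − p.
As a 8×15 matrix over Z this has rank 7, with invariant factors (1,1,1,1,1,1,1).

The boundary map ∂_2: C_2 → C_1 acts by ∂[p,q,r] = [q,r] − [p,r] + [p,q]. For instance
  ∂[2,3,5] = [3,5] − [2,5] + [2,3],
  ∂[2,5,6] = [5,6] − [2,6] + [2,5].
The 15×9 boundary matrix has rank 7 and Smith normal form diag(1,1,1,1,1,1,1).

The boundary map ∂_3: C_3 → C_2 sends each 3-simplex σ to the alternating sum Σ_i (−1)^i (σ with its i-th vertex removed). For instance
  ∂[2,3,5,6] = [3,5,6] − [2,5,6] + [2,3,6] − [2,3,5],
  ∂[2,4,5,6] = [4,5,6] − [2,5,6] + [2,4,6] − [2,4,5].
The 9×2 boundary matrix has rank 2 and Smith normal form diag(1,1).

Now H_k = ker ∂_k / im ∂_{k+1}, so:

  H_1: rank ker ∂_1 − rank ∂_2 = (15 − 7) − 7 = 1, and the invariant factors of ∂_2 are all 1, so H_1 ≅ Z.

H_1 = Z.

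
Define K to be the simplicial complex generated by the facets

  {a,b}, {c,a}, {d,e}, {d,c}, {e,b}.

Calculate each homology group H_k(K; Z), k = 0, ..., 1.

H_0 ≅ Z,  H_1 ≅ Z.

Fix the vertex order a < b < c < d < e and write every simplex with vertices in increasing order. Then dim K = 1 and the simplices of K are:

  0-simplices (5): a, b, c, d, e
  1-simplices (5): ab, ac, be, cd, de

giving chain groups C_0 ≅ Z^5, C_1 ≅ Z^5.

The boundary map ∂_1: C_1 → C_0 sends each edge [p,q] (with p < q) to q − p. For instance
  ∂be = e − b.
The 5×5 boundary matrix has rank 4 and Smith normal form diag(1,1,1,1).

Reading off H_k = ker ∂_k / im ∂_{k+1}:

  H_0: rank C_0 − rank ∂_1 = 5 − 4 = 1, and the invariant factors of ∂_1 are all 1, so H_0 = Z.
  H_1: rank ker ∂_1 − rank ∂_2 = (5 − 4) − 0 = 1, and there is no ∂_2, so H_1 = Z.

As a check, the Euler characteristic is 5 − 5 = 0, which agrees with 1 − 1 = 0.
(K is a triangulation of the circle S^1.)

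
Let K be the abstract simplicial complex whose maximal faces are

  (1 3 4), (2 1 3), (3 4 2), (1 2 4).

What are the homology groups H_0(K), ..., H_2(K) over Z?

H_0 = Z,  H_1 = 0,  H_2 = Z.

Take the total order 1 < 2 < 3 < 4 on the vertex set. Then K (dimension 2) consists of the simplices:

  0-simplices (4): [1], [2], [3], [4]
  1-simplices (6): [1,2], [1,3], [1,4], [2,3], [2,4], [3,4]
  2-simplices (4): [1,2,3], [1,2,4], [1,3,4], [2,3,4]

Hence C_0 ≅ Z^4, C_1 ≅ Z^6, C_2 ≅ Z^4.

∂_1: C_1 → C_0 is given by ∂[p,q] = [q] − [p]. For instance
  ∂[1,4] = [4] − [1].
The resulting 4×6 matrix has rank 3, and its Smith normal form has invariant factors (1,1,1).

Boundary ∂_2: C_2 → C_1 sends each 2-simplex [p,q,r] to [q,r] − [p,r] + [p,q]. For instance
  ∂[1,3,4] = [3,4] − [1,4] + [1,3],
  ∂[2,3,4] = [3,4] − [2,4] + [2,3].
This gives a 6×4 integer matrix of rank 3; reducing to Smith normal form yields diagonal entries (1,1,1).

Now H_k = ker ∂_k / im ∂_{k+1}, so:

  H_0: rank C_0 − rank ∂_1 = 4 − 3 = 1, and the invariant factors of ∂_1 are all 1, so H_0 = Z.
  H_1: rank ker ∂_1 − rank ∂_2 = (6 − 3) − 3 = 0, and the invariant factors of ∂_2 are all 1, so H_1 = 0.
  H_2: rank ker ∂_2 − rank ∂_3 = (4 − 3) − 0 = 1, and there is no ∂_3, so H_2 = Z.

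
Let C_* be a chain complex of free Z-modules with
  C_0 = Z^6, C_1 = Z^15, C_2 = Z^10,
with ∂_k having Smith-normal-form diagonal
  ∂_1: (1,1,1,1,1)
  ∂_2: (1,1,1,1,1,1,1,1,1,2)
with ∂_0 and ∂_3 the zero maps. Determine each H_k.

H_0: b_0 = 6 − 0 − 5 = 1; torsion from ∂_1 factors > 1: none. So H_0 = Z.
H_1: b_1 = 15 − 5 − 10 = 0; torsion from ∂_2 factors > 1: [2]. So H_1 = Z/2.
H_2: b_2 = 10 − 10 − 0 = 0; torsion from ∂_3 factors > 1: none. So H_2 = 0.

H_0 = Z,  H_1 = Z/2,  H_2 = 0.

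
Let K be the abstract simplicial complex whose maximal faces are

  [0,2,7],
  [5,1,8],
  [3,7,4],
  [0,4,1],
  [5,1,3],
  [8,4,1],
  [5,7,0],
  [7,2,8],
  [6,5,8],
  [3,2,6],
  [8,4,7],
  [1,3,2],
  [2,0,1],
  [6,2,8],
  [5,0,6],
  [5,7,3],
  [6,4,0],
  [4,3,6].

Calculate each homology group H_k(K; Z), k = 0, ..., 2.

H_0 ≅ Z,  H_1 ≅ Z^2,  H_2 ≅ Z.

K has 9 vertices, 27 edges, 18 triangles.
rank ∂_0 = 0, rank ∂_1 = 8 ⇒ b_0 = 9 − 0 − 8 = 1; all invariant factors of ∂_1 are 1 so no torsion. So H_0 ≅ Z.
rank ∂_1 = 8, rank ∂_2 = 17 ⇒ b_1 = 27 − 8 − 17 = 2; all invariant factors of ∂_2 are 1 so no torsion. So H_1 ≅ Z^2.
rank ∂_2 = 17, rank ∂_3 = 0 ⇒ b_2 = 18 − 17 − 0 = 1. So H_2 ≅ Z.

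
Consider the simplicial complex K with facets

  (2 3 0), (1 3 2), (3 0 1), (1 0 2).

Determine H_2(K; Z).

Fix the vertex order 0 < 1 < 2 < 3 and write every simplex with vertices in increasing order. Then dim K = 2 and the simplices of K are:

  0-simplices (4): [0], [1], [2], [3]
  1-simplices (6): [0,1], [0,2], [0,3], [1,2], [1,3], [2,3]
  2-simplices (4): [0,1,2], [0,1,3], [0,2,3], [1,2,3]

so the chain groups are C_0 ≅ Z^4, C_1 ≅ Z^6, C_2 ≅ Z^4.

∂_1: C_1 → C_0 sends each edge [p,q] (with p < q) to q − p. For instance
  ∂[1,3] = [3] − [1].
This gives a 4×6 integer matrix of rank 3; reducing to Smith normal form yields diagonal entries (1,1,1).

∂_2: C_2 → C_1 maps a triangle to the signed sum of its edges. For instance
  ∂[0,1,2] = [1,2] − [0,2] + [0,1],
  ∂[1,2,3] = [2,3] − [1,3] + [1,2].
The 6×4 boundary matrix has rank 3 and Smith normal form diag(1,1,1).

Now H_k = ker ∂_k / im ∂_{k+1}, so:

  H_2: rank ker ∂_2 − rank ∂_3 = (4 − 3) − 0 = 1, and there is no ∂_3, so H_2 ≅ Z.

H_2 ≅ Z.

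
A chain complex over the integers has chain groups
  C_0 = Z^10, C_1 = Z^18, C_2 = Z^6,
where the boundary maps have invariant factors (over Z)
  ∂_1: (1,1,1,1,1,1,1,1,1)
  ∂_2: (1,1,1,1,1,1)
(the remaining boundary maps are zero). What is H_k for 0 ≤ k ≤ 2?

H_0 ≅ Z,  H_1 ≅ Z^3,  H_2 = 0.

H_0: b_0 = 10 − 0 − 9 = 1; torsion from ∂_1 factors > 1: none. So H_0 ≅ Z.
H_1: b_1 = 18 − 9 − 6 = 3; torsion from ∂_2 factors > 1: none. So H_1 ≅ Z^3.
H_2: b_2 = 6 − 6 − 0 = 0; torsion from ∂_3 factors > 1: none. So H_2 ≅ 0.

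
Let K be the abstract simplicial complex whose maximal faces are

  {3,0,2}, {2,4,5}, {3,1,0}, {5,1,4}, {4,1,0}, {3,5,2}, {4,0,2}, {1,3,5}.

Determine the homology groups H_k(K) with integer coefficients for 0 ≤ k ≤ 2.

H_0 ≅ Z,  H_1 = 0,  H_2 ≅ Z.

We work with the vertex ordering 0 < 1 < 2 < 3 < 4 < 5. The simplices of K, each written with vertices in increasing order, are:

  0-simplices (6): [0], [1], [2], [3], [4], [5]
  1-simplices (12): [0,1], [0,2], [0,3], [0,4], [1,3], [1,4], [1,5], [2,3], [2,4], [2,5], [3,5], [4,5]
  2-simplices (8): [0,1,3], [0,1,4], [0,2,3], [0,2,4], [1,3,5], [1,4,5], [2,3,5], [2,4,5]

Hence C_0 ≅ Z^6, C_1 ≅ Z^12, C_2 ≅ Z^8.

∂_1: C_1 → C_0 maps an edge to its endpoints' difference, ∂[p,q] = q − p.
This gives a 6×12 integer matrix of rank 5; reducing to Smith normal form yields diagonal entries (1,1,1,1,1).

∂_2: C_2 → C_1 sends each 2-simplex [p,q,r] to [q,r] − [p,r] + [p,q]. For instance
  ∂[2,4,5] = [4,5] − [2,5] + [2,4],
  ∂[1,4,5] = [4,5] − [1,5] + [1,4].
The resulting 12×8 matrix has rank 7, and its Smith normal form has invariant factors (1,1,1,1,1,1,1).

Reading off H_k = ker ∂_k / im ∂_{k+1}:

  H_0: rank C_0 − rank ∂_1 = 6 − 5 = 1, and the invariant factors of ∂_1 are all 1, so H_0 ≅ Z.
  H_1: rank ker ∂_1 − rank ∂_2 = (12 − 5) − 7 = 0, and the invariant factors of ∂_2 are all 1, so H_1 ≅ 0.
  H_2: rank ker ∂_2 − rank ∂_3 = (8 − 7) − 0 = 1, and there is no ∂_3, so H_2 ≅ Z.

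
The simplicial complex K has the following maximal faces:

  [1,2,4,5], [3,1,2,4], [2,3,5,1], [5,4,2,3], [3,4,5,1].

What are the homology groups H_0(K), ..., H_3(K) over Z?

H_0 ≅ Z,  H_1 = 0,  H_2 = 0,  H_3 ≅ Z.

Take the total order 1 < 2 < 3 < 4 < 5 on the vertex set. Then K (dimension 3) consists of the simplices:

  0-simplices (5): [1], [2], [3], [4], [5]
  1-simplices (10): [1,2], [1,3], [1,4], [1,5], [2,3], [2,4], [2,5], [3,4], [3,5], [4,5]
  2-simplices (10): [1,2,3], [1,2,4], [1,2,5], [1,3,4], [1,3,5], [1,4,5], [2,3,4], [2,3,5], [2,4,5], [3,4,5]
  3-simplices (5): [1,2,3,4], [1,2,3,5], [1,2,4,5], [1,3,4,5], [2,3,4,5]

so the chain groups are C_0 ≅ Z^5, C_1 ≅ Z^10, C_2 ≅ Z^10, C_3 ≅ Z^5.

Boundary ∂_1: C_1 → C_0 sends each edge [p,q] (with p < q) to q − p. For instance
  ∂[2,5] = [5] − [2].
The resulting 5×10 matrix has rank 4, and its Smith normal form has invariant factors (1,1,1,1).

∂_2: C_2 → C_1 maps a triangle to the signed sum of its edges. For instance
  ∂[2,4,5] = [4,5] − [2,5] + [2,4],
  ∂[1,3,4] = [3,4] − [1,4] + [1,3].
The resulting 10×10 matrix has rank 6, and its Smith normal form has invariant factors (1,1,1,1,1,1).

Boundary ∂_3: C_3 → C_2 sends each 3-simplex σ to the alternating sum Σ_i (−1)^i (σ with its i-th vertex removed). For instance
  ∂[1,2,3,5] = [2,3,5] − [1,3,5] + [1,2,5] − [1,2,3],
  ∂[1,2,4,5] = [2,4,5] − [1,4,5] + [1,2,5] − [1,2,4].
The 10×5 boundary matrix has rank 4 and Smith normal form diag(1,1,1,1).

Now H_k = ker ∂_k / im ∂_{k+1}, so:

  H_0: rank C_0 − rank ∂_1 = 5 − 4 = 1, and the invariant factors of ∂_1 are all 1, so H_0 = Z.
  H_1: rank ker ∂_1 − rank ∂_2 = (10 − 4) − 6 = 0, and the invariant factors of ∂_2 are all 1, so H_1 = 0.
  H_2: rank ker ∂_2 − rank ∂_3 = (10 − 6) − 4 = 0, and the invariant factors of ∂_3 are all 1, so H_2 = 0.
  H_3: rank ker ∂_3 − rank ∂_4 = (5 − 4) − 0 = 1, and there is no ∂_4, so H_3 = Z.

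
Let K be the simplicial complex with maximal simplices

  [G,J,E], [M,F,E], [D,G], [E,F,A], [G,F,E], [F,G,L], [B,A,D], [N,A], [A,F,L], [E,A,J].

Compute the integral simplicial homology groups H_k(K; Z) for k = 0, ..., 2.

We work with the vertex ordering A < B < D < E < F < G < J < L < M < N. The simplices of K, each written with vertices in increasing order, are:

  0-simplices (10): A, B, D, E, F, G, J, L, M, N
  1-simplices (18): AB, AD, AE, AF, AJ, AL, AN, BD, DG, EF, EG, EJ, EM, FG, FL, FM, GJ, GL
  2-simplices (8): ABD, AEF, AEJ, AFL, EFG, EFM, EGJ, FGL

giving chain groups C_0 ≅ Z^10, C_1 ≅ Z^18, C_2 ≅ Z^8.

Boundary ∂_1: C_1 → C_0 is given by ∂[p,q] = [q] − [p]. For instance
  ∂AJ = J − A.
The 10×18 boundary matrix has rank 9 and Smith normal form diag(1,1,1,1,1,1,1,1,1).

∂_2: C_2 → C_1 sends each 2-simplex [p,q,r] to [q,r] − [p,r] + [p,q]. For instance
  ∂EFM = FM − EM + EF,
  ∂AEF = EF − AF + AE.
The resulting 18×8 matrix has rank 8, and its Smith normal form has invariant factors (1,1,1,1,1,1,1,1).

Computing H_k = (kernel of ∂_k) / (image of ∂_{k+1}):

  H_0: rank C_0 − rank ∂_1 = 10 − 9 = 1, and the invariant factors of ∂_1 are all 1, so H_0 ≅ Z.
  H_1: rank ker ∂_1 − rank ∂_2 = (18 − 9) − 8 = 1, and the invariant factors of ∂_2 are all 1, so H_1 ≅ Z.
  H_2: rank ker ∂_2 − rank ∂_3 = (8 − 8) − 0 = 0, and there is no ∂_3, so H_2 ≅ 0.

As a check, the Euler characteristic is 10 − 18 + 8 = 0, which agrees with 1 − 1 + 0 = 0.

H_0 ≅ Z,  H_1 ≅ Z,  H_2 = 0.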